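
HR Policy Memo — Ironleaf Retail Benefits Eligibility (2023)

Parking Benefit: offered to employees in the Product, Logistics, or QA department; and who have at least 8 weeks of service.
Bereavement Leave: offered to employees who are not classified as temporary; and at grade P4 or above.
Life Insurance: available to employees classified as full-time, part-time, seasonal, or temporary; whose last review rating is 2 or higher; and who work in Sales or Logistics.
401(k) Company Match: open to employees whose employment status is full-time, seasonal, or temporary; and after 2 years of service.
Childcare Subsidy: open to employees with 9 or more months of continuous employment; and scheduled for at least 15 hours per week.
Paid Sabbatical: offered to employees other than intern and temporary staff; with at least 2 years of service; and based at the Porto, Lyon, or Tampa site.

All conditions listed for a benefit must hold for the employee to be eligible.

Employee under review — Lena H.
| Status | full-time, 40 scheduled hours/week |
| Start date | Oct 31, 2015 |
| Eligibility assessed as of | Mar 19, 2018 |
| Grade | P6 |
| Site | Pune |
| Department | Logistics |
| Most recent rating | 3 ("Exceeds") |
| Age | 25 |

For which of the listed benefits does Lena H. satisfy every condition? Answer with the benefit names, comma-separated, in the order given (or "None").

Parking Benefit, Bereavement Leave, Life Insurance, 401(k) Company Match, Childcare Subsidy

Service from Oct 31, 2015 to Mar 19, 2018: 870 days.
Parking Benefit — dept Logistics ✓; service 870 days ≥ 8 weeks (≈56 days) ✓ → eligible.
Bereavement Leave — status full-time ✓ (not excluded); grade P6 ≥ P4 ✓ → eligible.
Life Insurance — status full-time ✓; rating 3 ≥ 2 ✓; dept Logistics ✓ → eligible.
401(k) Company Match — status full-time ✓; service 870 days ≥ 2 years (≈730 days) ✓ → eligible.
Childcare Subsidy — service 870 days ≥ 9 months (≈270 days) ✓; 40 hrs/wk ≥ 15 ✓ → eligible.
Paid Sabbatical — status full-time ✓ (not excluded); service 870 days ≥ 2 years (≈730 days) ✓; site Pune ✗ (not Porto, Lyon, or Tampa) → not eligible.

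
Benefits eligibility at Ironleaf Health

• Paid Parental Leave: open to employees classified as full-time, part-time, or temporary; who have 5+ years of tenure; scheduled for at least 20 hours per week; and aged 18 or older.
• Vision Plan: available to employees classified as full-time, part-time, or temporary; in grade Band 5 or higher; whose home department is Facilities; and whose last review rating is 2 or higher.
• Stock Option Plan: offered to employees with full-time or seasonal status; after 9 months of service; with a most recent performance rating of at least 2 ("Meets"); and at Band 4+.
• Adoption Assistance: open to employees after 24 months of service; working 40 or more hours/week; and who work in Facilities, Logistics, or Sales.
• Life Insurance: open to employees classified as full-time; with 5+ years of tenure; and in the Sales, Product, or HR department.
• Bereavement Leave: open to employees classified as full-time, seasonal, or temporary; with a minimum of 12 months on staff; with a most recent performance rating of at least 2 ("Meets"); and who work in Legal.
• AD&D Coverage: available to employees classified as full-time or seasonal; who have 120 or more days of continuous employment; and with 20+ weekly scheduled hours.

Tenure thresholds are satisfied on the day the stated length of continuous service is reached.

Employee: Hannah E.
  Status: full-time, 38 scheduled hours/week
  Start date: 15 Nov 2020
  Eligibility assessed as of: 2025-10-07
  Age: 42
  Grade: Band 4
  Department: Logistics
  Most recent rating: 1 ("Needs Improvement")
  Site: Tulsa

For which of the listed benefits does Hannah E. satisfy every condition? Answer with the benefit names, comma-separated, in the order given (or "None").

AD&D Coverage

Service from 15 Nov 2020 to 2025-10-07: 1787 days.
Paid Parental Leave — status full-time ✓; service 1787 days < 5 years (≈1825 days) ✗ → not eligible.
Vision Plan — status full-time ✓; grade Band 4 < Band 5 ✗ → not eligible.
Stock Option Plan — status full-time ✓; service 1787 days ≥ 9 months (≈270 days) ✓; rating 1 < 2 ✗ → not eligible.
Adoption Assistance — service 1787 days ≥ 24 months (≈720 days) ✓; 38 hrs/wk < 40 ✗ → not eligible.
Life Insurance — status full-time ✓; service 1787 days < 5 years (≈1825 days) ✗ → not eligible.
Bereavement Leave — status full-time ✓; service 1787 days ≥ 12 months (≈360 days) ✓; rating 1 < 2 ✗ → not eligible.
AD&D Coverage — status full-time ✓; service 1787 days ≥ 120 days ✓; 38 hrs/wk ≥ 20 ✓ → eligible.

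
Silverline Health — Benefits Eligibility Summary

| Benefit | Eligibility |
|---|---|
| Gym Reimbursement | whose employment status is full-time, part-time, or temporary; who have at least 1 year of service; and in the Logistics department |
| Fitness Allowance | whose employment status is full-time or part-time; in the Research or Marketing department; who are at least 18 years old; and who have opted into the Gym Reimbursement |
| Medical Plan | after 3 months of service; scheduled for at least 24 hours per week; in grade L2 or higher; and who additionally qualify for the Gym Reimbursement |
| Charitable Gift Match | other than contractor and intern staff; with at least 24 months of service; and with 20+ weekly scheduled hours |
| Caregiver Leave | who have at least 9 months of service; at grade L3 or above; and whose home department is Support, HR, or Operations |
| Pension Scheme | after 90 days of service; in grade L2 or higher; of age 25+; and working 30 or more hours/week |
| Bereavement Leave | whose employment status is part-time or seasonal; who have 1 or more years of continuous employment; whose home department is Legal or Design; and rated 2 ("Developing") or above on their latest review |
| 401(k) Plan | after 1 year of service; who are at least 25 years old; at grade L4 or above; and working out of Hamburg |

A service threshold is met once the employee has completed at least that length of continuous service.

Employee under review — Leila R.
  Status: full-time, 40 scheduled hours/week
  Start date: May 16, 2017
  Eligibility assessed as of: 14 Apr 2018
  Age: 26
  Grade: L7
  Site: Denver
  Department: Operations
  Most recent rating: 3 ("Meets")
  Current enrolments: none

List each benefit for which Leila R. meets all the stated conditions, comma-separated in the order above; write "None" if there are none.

Service from May 16, 2017 to 14 Apr 2018: 333 days.
Gym Reimbursement — status full-time ✓; service 333 days < 1 year (≈365 days) ✗ → not eligible.
Fitness Allowance — status full-time ✓; dept Operations ✗ → not eligible.
Medical Plan — service 333 days ≥ 3 months (≈90 days) ✓; 40 hrs/wk ≥ 24 ✓; grade L7 ≥ L2 ✓; not eligible for Gym Reimbursement ✗ → not eligible.
Charitable Gift Match — status full-time ✓ (not excluded); service 333 days < 24 months (≈720 days) ✗ → not eligible.
Caregiver Leave — service 333 days ≥ 9 months (≈270 days) ✓; grade L7 ≥ L3 ✓; dept Operations ✓ → eligible.
Pension Scheme — service 333 days ≥ 90 days ✓; grade L7 ≥ L2 ✓; age 26 ≥ 25 ✓; 40 hrs/wk ≥ 30 ✓ → eligible.
Bereavement Leave — status full-time ✗ (requires part-time or seasonal) → not eligible.
401(k) Plan — service 333 days < 1 year (≈365 days) ✗ → not eligible.

Caregiver Leave, Pension Scheme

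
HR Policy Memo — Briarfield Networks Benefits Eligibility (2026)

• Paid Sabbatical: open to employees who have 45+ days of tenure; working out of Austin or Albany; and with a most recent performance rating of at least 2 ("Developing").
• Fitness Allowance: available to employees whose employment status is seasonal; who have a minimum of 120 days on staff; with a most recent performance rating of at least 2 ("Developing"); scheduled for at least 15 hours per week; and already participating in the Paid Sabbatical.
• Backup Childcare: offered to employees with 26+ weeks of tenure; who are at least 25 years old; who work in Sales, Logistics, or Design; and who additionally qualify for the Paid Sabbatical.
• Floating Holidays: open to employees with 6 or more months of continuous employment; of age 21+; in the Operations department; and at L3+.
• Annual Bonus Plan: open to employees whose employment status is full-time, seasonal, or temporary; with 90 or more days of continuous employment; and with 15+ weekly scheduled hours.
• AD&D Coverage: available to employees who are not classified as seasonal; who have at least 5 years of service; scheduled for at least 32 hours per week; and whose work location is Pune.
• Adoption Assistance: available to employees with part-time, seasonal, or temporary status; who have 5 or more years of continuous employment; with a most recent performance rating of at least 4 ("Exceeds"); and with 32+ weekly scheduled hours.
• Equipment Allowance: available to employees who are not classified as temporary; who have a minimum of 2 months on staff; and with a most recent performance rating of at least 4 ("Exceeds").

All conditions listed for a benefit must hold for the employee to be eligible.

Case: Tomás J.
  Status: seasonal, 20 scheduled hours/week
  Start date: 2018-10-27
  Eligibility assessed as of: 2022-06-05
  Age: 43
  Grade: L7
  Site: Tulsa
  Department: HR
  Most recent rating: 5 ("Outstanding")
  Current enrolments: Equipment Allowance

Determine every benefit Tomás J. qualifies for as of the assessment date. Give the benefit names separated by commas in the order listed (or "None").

Service from 2018-10-27 to 2022-06-05: 1317 days.
Paid Sabbatical — service 1317 days ≥ 45 days ✓; site Tulsa ✗ (not Austin or Albany) → not eligible.
Fitness Allowance — status seasonal ✓; service 1317 days ≥ 120 days ✓; rating 5 ≥ 2 ✓; 20 hrs/wk ≥ 15 ✓; not enrolled in Paid Sabbatical ✗ → not eligible.
Backup Childcare — service 1317 days ≥ 26 weeks (≈182 days) ✓; age 43 ≥ 25 ✓; dept HR ✗ → not eligible.
Floating Holidays — service 1317 days ≥ 6 months (≈180 days) ✓; age 43 ≥ 21 ✓; dept HR ✗ → not eligible.
Annual Bonus Plan — status seasonal ✓; service 1317 days ≥ 90 days ✓; 20 hrs/wk ≥ 15 ✓ → eligible.
AD&D Coverage — status seasonal ✗ (excluded) → not eligible.
Adoption Assistance — status seasonal ✓; service 1317 days < 5 years (≈1825 days) ✗ → not eligible.
Equipment Allowance — status seasonal ✓ (not excluded); service 1317 days ≥ 2 months (≈60 days) ✓; rating 5 ≥ 4 ✓ → eligible.

Annual Bonus Plan, Equipment Allowance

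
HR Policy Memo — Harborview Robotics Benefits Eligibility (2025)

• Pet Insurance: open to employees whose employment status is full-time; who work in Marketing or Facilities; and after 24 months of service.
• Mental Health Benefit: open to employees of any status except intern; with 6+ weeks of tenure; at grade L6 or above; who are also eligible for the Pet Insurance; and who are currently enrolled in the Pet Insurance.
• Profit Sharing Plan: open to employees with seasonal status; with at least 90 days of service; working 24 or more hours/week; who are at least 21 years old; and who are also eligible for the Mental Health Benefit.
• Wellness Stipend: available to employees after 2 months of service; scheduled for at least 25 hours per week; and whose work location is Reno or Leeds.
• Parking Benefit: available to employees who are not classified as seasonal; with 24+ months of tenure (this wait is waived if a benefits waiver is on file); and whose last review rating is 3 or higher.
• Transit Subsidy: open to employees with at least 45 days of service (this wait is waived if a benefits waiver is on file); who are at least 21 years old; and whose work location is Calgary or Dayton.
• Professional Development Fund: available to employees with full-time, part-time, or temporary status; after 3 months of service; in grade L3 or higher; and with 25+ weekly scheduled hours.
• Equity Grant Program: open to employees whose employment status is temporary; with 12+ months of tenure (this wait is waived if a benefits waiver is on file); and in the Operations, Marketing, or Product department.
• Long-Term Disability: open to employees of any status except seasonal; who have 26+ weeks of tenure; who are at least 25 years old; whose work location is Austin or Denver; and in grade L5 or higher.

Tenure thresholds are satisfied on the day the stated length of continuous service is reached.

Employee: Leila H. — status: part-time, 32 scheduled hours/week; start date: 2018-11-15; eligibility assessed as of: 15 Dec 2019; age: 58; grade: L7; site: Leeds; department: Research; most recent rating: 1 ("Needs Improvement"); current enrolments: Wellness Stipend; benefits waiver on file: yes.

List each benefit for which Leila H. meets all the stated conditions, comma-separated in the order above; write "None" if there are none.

Wellness Stipend, Professional Development Fund

Service from 2018-11-15 to 15 Dec 2019: 395 days.
Pet Insurance — status part-time ✗ (requires full-time) → not eligible.
Mental Health Benefit — status part-time ✓ (not excluded); service 395 days ≥ 6 weeks (≈42 days) ✓; grade L7 ≥ L6 ✓; not eligible for Pet Insurance ✗ → not eligible.
Profit Sharing Plan — status part-time ✗ (requires seasonal) → not eligible.
Wellness Stipend — service 395 days ≥ 2 months (≈60 days) ✓; 32 hrs/wk ≥ 25 ✓; site Leeds ✓ → eligible.
Parking Benefit — status part-time ✓ (not excluded); benefits waiver on file ✓; rating 1 < 3 ✗ → not eligible.
Transit Subsidy — benefits waiver on file ✓; age 58 ≥ 21 ✓; site Leeds ✗ (not Calgary or Dayton) → not eligible.
Professional Development Fund — status part-time ✓; service 395 days ≥ 3 months (≈90 days) ✓; grade L7 ≥ L3 ✓; 32 hrs/wk ≥ 25 ✓ → eligible.
Equity Grant Program — status part-time ✗ (requires temporary) → not eligible.
Long-Term Disability — status part-time ✓ (not excluded); service 395 days ≥ 26 weeks (≈182 days) ✓; age 58 ≥ 25 ✓; site Leeds ✗ (not Austin or Denver) → not eligible.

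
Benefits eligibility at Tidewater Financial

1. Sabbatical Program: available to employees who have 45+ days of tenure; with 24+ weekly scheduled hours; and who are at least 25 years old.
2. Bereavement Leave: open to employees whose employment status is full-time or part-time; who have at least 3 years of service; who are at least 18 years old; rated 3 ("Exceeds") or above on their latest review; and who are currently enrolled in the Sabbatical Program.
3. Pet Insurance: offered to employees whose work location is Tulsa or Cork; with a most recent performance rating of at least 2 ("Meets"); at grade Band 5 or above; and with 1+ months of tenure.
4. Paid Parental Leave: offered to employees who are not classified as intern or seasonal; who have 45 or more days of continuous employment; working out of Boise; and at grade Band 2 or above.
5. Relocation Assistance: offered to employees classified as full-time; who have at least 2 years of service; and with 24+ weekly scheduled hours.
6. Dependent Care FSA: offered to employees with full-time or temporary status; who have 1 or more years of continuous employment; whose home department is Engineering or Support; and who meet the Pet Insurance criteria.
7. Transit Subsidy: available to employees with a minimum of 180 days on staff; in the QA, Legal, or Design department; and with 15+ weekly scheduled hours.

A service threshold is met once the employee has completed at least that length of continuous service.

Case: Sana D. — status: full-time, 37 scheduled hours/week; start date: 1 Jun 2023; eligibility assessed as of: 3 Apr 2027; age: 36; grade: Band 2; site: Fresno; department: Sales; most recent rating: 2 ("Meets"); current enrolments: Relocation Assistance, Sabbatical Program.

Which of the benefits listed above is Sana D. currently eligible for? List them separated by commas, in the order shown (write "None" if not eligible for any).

Service from 1 Jun 2023 to 3 Apr 2027: 1402 days.
Sabbatical Program — service 1402 days ≥ 45 days ✓; 37 hrs/wk ≥ 24 ✓; age 36 ≥ 25 ✓ → eligible.
Bereavement Leave — status full-time ✓; service 1402 days ≥ 3 years (≈1095 days) ✓; age 36 ≥ 18 ✓; rating 2 < 3 ✗ → not eligible.
Pet Insurance — site Fresno ✗ (not Tulsa or Cork) → not eligible.
Paid Parental Leave — status full-time ✓ (not excluded); service 1402 days ≥ 45 days ✓; site Fresno ✗ (not Boise) → not eligible.
Relocation Assistance — status full-time ✓; service 1402 days ≥ 2 years (≈730 days) ✓; 37 hrs/wk ≥ 24 ✓ → eligible.
Dependent Care FSA — status full-time ✓; service 1402 days ≥ 1 year (≈365 days) ✓; dept Sales ✗ → not eligible.
Transit Subsidy — service 1402 days ≥ 180 days ✓; dept Sales ✗ → not eligible.

Sabbatical Program, Relocation Assistance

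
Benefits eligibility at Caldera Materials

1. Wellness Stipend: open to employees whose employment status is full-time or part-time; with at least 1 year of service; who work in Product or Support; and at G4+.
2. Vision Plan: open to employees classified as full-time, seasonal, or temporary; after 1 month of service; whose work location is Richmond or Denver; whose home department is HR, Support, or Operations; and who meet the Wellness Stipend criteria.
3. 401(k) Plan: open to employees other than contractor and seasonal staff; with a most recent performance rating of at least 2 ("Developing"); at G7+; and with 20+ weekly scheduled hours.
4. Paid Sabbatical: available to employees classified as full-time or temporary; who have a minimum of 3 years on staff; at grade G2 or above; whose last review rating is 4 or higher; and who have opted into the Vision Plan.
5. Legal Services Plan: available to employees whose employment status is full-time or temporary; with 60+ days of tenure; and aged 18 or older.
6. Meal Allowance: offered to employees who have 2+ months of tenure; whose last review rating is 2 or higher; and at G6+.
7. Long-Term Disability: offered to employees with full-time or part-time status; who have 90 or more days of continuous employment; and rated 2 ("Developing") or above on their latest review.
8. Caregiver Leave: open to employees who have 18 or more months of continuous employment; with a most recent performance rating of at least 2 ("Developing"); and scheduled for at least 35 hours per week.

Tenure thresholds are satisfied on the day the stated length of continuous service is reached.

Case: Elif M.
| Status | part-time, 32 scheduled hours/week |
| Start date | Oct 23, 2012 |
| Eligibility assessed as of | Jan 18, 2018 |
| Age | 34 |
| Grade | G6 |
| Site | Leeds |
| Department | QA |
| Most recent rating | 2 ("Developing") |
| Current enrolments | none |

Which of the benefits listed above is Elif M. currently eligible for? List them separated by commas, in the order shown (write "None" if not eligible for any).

Service from Oct 23, 2012 to Jan 18, 2018: 1913 days.
Wellness Stipend — status part-time ✓; service 1913 days ≥ 1 year (≈365 days) ✓; dept QA ✗ → not eligible.
Vision Plan — status part-time ✗ (requires full-time, seasonal, or temporary) → not eligible.
401(k) Plan — status part-time ✓ (not excluded); rating 2 ≥ 2 ✓; grade G6 < G7 ✗ → not eligible.
Paid Sabbatical — status part-time ✗ (requires full-time or temporary) → not eligible.
Legal Services Plan — status part-time ✗ (requires full-time or temporary) → not eligible.
Meal Allowance — service 1913 days ≥ 2 months (≈60 days) ✓; rating 2 ≥ 2 ✓; grade G6 ≥ G6 ✓ → eligible.
Long-Term Disability — status part-time ✓; service 1913 days ≥ 90 days ✓; rating 2 ≥ 2 ✓ → eligible.
Caregiver Leave — service 1913 days ≥ 18 months (≈540 days) ✓; rating 2 ≥ 2 ✓; 32 hrs/wk < 35 ✗ → not eligible.

Meal Allowance, Long-Term Disability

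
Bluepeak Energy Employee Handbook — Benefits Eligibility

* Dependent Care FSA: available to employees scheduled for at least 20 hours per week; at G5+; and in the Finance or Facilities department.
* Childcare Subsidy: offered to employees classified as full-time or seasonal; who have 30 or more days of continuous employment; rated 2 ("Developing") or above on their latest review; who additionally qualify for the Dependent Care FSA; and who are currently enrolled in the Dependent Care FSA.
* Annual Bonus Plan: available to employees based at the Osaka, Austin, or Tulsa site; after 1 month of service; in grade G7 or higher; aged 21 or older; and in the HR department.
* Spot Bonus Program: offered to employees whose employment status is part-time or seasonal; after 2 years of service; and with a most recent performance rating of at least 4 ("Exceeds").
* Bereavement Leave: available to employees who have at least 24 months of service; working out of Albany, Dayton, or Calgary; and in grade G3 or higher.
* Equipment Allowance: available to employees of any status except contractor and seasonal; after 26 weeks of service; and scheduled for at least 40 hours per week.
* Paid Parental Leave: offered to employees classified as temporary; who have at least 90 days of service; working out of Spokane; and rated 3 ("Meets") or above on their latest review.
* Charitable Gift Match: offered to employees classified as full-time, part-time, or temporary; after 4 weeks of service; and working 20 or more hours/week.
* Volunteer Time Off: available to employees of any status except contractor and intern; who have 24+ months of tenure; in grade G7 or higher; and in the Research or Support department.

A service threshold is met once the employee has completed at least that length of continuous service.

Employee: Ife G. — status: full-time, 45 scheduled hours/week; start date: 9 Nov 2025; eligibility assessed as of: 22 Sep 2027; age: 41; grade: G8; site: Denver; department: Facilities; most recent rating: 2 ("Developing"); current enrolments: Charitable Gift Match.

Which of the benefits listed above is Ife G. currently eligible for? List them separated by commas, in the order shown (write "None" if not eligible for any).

Service from 9 Nov 2025 to 22 Sep 2027: 682 days.
Dependent Care FSA — 45 hrs/wk ≥ 20 ✓; grade G8 ≥ G5 ✓; dept Facilities ✓ → eligible.
Childcare Subsidy — status full-time ✓; service 682 days ≥ 30 days ✓; rating 2 ≥ 2 ✓; eligible for Dependent Care FSA ✓; not enrolled in Dependent Care FSA ✗ → not eligible.
Annual Bonus Plan — site Denver ✗ (not Osaka, Austin, or Tulsa) → not eligible.
Spot Bonus Program — status full-time ✗ (requires part-time or seasonal) → not eligible.
Bereavement Leave — service 682 days < 24 months (≈720 days) ✗ → not eligible.
Equipment Allowance — status full-time ✓ (not excluded); service 682 days ≥ 26 weeks (≈182 days) ✓; 45 hrs/wk ≥ 40 ✓ → eligible.
Paid Parental Leave — status full-time ✗ (requires temporary) → not eligible.
Charitable Gift Match — status full-time ✓; service 682 days ≥ 4 weeks (≈28 days) ✓; 45 hrs/wk ≥ 20 ✓ → eligible.
Volunteer Time Off — status full-time ✓ (not excluded); service 682 days < 24 months (≈720 days) ✗ → not eligible.

Dependent Care FSA, Equipment Allowance, Charitable Gift Match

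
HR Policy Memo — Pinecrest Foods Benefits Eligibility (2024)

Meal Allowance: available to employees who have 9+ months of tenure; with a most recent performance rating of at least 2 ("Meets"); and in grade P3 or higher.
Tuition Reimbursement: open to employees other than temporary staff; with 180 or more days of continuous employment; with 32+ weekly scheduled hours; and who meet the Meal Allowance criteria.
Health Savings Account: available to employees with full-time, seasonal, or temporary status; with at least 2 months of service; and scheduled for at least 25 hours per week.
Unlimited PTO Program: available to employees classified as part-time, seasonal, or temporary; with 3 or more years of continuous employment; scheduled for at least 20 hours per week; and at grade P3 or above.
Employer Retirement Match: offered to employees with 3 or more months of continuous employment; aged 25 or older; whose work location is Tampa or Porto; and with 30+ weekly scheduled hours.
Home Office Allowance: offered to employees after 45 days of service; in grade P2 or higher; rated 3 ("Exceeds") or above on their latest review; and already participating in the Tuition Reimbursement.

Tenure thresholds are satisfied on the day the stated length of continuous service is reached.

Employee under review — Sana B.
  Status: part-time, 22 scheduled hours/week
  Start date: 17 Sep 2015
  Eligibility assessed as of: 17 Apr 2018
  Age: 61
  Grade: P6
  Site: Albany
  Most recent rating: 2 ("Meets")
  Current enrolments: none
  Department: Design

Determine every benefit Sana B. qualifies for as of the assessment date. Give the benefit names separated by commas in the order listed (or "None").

Meal Allowance

Service from 17 Sep 2015 to 17 Apr 2018: 943 days.
Meal Allowance — service 943 days ≥ 9 months (≈270 days) ✓; rating 2 ≥ 2 ✓; grade P6 ≥ P3 ✓ → eligible.
Tuition Reimbursement — status part-time ✓ (not excluded); service 943 days ≥ 180 days ✓; 22 hrs/wk < 32 ✗ → not eligible.
Health Savings Account — status part-time ✗ (requires full-time, seasonal, or temporary) → not eligible.
Unlimited PTO Program — status part-time ✓; service 943 days < 3 years (≈1095 days) ✗ → not eligible.
Employer Retirement Match — service 943 days ≥ 3 months (≈90 days) ✓; age 61 ≥ 25 ✓; site Albany ✗ (not Tampa or Porto) → not eligible.
Home Office Allowance — service 943 days ≥ 45 days ✓; grade P6 ≥ P2 ✓; rating 2 < 3 ✗ → not eligible.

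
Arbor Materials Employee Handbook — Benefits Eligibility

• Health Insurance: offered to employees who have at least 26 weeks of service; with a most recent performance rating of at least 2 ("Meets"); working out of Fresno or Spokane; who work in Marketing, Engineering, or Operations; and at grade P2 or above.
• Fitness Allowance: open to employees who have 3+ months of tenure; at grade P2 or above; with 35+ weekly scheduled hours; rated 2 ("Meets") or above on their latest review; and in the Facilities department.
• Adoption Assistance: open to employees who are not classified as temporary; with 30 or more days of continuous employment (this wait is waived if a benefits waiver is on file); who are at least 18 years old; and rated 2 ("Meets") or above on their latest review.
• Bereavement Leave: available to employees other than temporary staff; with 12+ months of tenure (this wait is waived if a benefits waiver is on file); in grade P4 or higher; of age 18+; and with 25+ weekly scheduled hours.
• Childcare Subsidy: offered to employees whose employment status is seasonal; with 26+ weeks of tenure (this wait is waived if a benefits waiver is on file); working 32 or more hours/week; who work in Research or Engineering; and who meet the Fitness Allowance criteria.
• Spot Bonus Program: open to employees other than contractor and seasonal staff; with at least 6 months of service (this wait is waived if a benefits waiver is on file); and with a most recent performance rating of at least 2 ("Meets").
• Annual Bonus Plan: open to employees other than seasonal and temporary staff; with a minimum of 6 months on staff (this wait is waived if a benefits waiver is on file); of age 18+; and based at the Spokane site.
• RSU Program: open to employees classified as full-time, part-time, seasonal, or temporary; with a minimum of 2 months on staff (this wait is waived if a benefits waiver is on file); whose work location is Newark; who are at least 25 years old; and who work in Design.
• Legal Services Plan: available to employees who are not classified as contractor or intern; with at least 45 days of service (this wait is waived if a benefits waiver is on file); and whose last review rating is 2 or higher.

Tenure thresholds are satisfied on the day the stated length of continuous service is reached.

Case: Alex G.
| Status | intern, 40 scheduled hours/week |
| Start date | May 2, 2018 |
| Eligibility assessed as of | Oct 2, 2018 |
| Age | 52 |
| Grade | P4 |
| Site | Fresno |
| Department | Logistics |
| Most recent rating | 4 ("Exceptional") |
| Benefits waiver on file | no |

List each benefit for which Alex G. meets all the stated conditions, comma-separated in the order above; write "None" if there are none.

Service from May 2, 2018 to Oct 2, 2018: 153 days.
Health Insurance — service 153 days < 26 weeks (≈182 days) ✗ → not eligible.
Fitness Allowance — service 153 days ≥ 3 months (≈90 days) ✓; grade P4 ≥ P2 ✓; 40 hrs/wk ≥ 35 ✓; rating 4 ≥ 2 ✓; dept Logistics ✗ → not eligible.
Adoption Assistance — status intern ✓ (not excluded); no waiver, service 153 days ≥ 30 days ✓; age 52 ≥ 18 ✓; rating 4 ≥ 2 ✓ → eligible.
Bereavement Leave — status intern ✓ (not excluded); no waiver, service 153 days < 12 months (≈360 days) ✗ → not eligible.
Childcare Subsidy — status intern ✗ (requires seasonal) → not eligible.
Spot Bonus Program — status intern ✓ (not excluded); no waiver, service 153 days < 6 months (≈180 days) ✗ → not eligible.
Annual Bonus Plan — status intern ✓ (not excluded); no waiver, service 153 days < 6 months (≈180 days) ✗ → not eligible.
RSU Program — status intern ✗ (requires full-time, part-time, seasonal, or temporary) → not eligible.
Legal Services Plan — status intern ✗ (excluded) → not eligible.

Adoption Assistance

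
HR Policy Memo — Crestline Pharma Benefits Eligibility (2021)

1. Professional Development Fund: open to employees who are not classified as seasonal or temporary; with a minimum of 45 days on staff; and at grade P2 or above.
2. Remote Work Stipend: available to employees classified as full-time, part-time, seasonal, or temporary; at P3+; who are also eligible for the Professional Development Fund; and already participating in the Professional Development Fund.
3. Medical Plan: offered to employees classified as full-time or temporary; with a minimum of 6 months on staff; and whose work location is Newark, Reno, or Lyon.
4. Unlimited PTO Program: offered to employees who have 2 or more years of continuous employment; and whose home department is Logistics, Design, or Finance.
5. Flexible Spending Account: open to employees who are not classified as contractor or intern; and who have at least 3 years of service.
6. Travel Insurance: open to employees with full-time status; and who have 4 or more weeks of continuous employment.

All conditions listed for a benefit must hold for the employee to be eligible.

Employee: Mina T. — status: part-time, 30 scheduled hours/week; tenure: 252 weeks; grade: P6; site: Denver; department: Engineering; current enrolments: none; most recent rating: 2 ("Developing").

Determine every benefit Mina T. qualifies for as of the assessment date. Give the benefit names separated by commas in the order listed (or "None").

Professional Development Fund, Flexible Spending Account

Professional Development Fund — status part-time ✓ (not excluded); service 252 weeks ≥ 45 days ✓; grade P6 ≥ P2 ✓ → eligible.
Remote Work Stipend — status part-time ✓; grade P6 ≥ P3 ✓; eligible for Professional Development Fund ✓; not enrolled in Professional Development Fund ✗ → not eligible.
Medical Plan — status part-time ✗ (requires full-time or temporary) → not eligible.
Unlimited PTO Program — service 252 weeks ≥ 2 years (≈730 days) ✓; dept Engineering ✗ → not eligible.
Flexible Spending Account — status part-time ✓ (not excluded); service 252 weeks ≥ 3 years (≈1095 days) ✓ → eligible.
Travel Insurance — status part-time ✗ (requires full-time) → not eligible.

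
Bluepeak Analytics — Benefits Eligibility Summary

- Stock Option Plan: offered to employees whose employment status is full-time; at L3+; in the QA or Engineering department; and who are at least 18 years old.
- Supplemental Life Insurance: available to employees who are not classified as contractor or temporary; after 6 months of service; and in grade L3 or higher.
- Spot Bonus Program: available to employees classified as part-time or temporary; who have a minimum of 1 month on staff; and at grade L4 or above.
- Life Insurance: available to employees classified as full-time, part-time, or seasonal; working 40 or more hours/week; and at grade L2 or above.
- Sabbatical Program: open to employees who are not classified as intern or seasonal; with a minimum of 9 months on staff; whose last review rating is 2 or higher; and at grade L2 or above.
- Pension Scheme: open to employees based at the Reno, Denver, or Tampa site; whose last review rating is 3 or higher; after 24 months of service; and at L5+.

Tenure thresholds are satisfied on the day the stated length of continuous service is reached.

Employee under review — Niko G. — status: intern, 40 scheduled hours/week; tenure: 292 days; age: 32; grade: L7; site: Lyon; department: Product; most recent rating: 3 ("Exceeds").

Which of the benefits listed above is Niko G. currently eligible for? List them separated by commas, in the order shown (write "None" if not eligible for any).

Supplemental Life Insurance

Stock Option Plan — status intern ✗ (requires full-time) → not eligible.
Supplemental Life Insurance — status intern ✓ (not excluded); service 292 days ≥ 6 months (≈180 days) ✓; grade L7 ≥ L3 ✓ → eligible.
Spot Bonus Program — status intern ✗ (requires part-time or temporary) → not eligible.
Life Insurance — status intern ✗ (requires full-time, part-time, or seasonal) → not eligible.
Sabbatical Program — status intern ✗ (excluded) → not eligible.
Pension Scheme — site Lyon ✗ (not Reno, Denver, or Tampa) → not eligible.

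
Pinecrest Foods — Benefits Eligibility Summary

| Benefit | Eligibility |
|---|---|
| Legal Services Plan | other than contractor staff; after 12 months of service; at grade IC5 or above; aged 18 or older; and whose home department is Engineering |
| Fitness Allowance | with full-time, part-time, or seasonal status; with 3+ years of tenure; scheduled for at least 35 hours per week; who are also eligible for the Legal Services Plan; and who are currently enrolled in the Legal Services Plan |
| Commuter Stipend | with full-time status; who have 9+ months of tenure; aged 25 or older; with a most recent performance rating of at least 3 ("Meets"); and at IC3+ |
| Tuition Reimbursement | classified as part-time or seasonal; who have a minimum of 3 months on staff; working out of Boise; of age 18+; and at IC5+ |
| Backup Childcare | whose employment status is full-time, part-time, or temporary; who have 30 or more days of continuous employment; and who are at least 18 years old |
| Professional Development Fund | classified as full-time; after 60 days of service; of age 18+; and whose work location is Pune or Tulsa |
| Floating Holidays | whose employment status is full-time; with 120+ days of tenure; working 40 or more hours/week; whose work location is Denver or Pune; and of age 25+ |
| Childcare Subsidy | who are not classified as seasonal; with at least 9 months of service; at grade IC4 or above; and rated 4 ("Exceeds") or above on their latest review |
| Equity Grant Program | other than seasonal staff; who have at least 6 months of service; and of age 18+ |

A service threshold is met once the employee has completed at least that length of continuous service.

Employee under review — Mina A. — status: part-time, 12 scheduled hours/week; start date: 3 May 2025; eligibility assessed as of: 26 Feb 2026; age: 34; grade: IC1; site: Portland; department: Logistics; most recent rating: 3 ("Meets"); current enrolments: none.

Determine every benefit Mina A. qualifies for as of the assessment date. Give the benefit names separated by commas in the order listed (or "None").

Backup Childcare, Equity Grant Program

Service from 3 May 2025 to 26 Feb 2026: 299 days.
Legal Services Plan — status part-time ✓ (not excluded); service 299 days < 12 months (≈360 days) ✗ → not eligible.
Fitness Allowance — status part-time ✓; service 299 days < 3 years (≈1095 days) ✗ → not eligible.
Commuter Stipend — status part-time ✗ (requires full-time) → not eligible.
Tuition Reimbursement — status part-time ✓; service 299 days ≥ 3 months (≈90 days) ✓; site Portland ✗ (not Boise) → not eligible.
Backup Childcare — status part-time ✓; service 299 days ≥ 30 days ✓; age 34 ≥ 18 ✓ → eligible.
Professional Development Fund — status part-time ✗ (requires full-time) → not eligible.
Floating Holidays — status part-time ✗ (requires full-time) → not eligible.
Childcare Subsidy — status part-time ✓ (not excluded); service 299 days ≥ 9 months (≈270 days) ✓; grade IC1 < IC4 ✗ → not eligible.
Equity Grant Program — status part-time ✓ (not excluded); service 299 days ≥ 6 months (≈180 days) ✓; age 34 ≥ 18 ✓ → eligible.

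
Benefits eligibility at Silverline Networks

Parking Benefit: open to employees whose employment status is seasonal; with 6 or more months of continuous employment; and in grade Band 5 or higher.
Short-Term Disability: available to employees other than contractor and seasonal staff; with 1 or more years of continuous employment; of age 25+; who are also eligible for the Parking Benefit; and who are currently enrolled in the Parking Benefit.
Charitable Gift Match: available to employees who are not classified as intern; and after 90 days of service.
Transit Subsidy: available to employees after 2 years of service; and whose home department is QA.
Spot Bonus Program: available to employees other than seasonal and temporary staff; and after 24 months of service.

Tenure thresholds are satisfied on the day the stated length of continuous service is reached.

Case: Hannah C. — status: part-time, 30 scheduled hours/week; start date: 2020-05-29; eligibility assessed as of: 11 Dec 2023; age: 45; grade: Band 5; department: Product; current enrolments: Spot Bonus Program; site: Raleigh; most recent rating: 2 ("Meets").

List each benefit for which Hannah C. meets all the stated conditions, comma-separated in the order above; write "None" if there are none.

Service from 2020-05-29 to 11 Dec 2023: 1291 days.
Parking Benefit — status part-time ✗ (requires seasonal) → not eligible.
Short-Term Disability — status part-time ✓ (not excluded); service 1291 days ≥ 1 year (≈365 days) ✓; age 45 ≥ 25 ✓; not eligible for Parking Benefit ✗ → not eligible.
Charitable Gift Match — status part-time ✓ (not excluded); service 1291 days ≥ 90 days ✓ → eligible.
Transit Subsidy — service 1291 days ≥ 2 years (≈730 days) ✓; dept Product ✗ → not eligible.
Spot Bonus Program — status part-time ✓ (not excluded); service 1291 days ≥ 24 months (≈720 days) ✓ → eligible.

Charitable Gift Match, Spot Bonus Program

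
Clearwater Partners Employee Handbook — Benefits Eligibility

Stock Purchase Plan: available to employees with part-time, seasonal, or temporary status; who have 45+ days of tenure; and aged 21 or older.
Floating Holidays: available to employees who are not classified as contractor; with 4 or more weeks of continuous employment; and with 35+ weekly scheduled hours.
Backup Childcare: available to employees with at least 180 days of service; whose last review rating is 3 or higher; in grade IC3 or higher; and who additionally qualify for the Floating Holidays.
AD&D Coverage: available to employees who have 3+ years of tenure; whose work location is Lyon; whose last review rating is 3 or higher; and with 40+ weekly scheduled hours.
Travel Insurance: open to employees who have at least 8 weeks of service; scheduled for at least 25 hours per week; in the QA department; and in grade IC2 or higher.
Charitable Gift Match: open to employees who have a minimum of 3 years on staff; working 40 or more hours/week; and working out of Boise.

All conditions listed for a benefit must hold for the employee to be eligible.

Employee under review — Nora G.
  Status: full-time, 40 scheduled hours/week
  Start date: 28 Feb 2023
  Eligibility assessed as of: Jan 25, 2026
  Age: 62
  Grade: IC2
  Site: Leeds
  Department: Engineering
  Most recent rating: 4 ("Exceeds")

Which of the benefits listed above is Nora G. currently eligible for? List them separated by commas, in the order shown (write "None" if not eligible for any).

Service from 28 Feb 2023 to Jan 25, 2026: 1062 days.
Stock Purchase Plan — status full-time ✗ (requires part-time, seasonal, or temporary) → not eligible.
Floating Holidays — status full-time ✓ (not excluded); service 1062 days ≥ 4 weeks (≈28 days) ✓; 40 hrs/wk ≥ 35 ✓ → eligible.
Backup Childcare — service 1062 days ≥ 180 days ✓; rating 4 ≥ 3 ✓; grade IC2 < IC3 ✗ → not eligible.
AD&D Coverage — service 1062 days < 3 years (≈1095 days) ✗ → not eligible.
Travel Insurance — service 1062 days ≥ 8 weeks (≈56 days) ✓; 40 hrs/wk ≥ 25 ✓; dept Engineering ✗ → not eligible.
Charitable Gift Match — service 1062 days < 3 years (≈1095 days) ✗ → not eligible.

Floating Holidays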